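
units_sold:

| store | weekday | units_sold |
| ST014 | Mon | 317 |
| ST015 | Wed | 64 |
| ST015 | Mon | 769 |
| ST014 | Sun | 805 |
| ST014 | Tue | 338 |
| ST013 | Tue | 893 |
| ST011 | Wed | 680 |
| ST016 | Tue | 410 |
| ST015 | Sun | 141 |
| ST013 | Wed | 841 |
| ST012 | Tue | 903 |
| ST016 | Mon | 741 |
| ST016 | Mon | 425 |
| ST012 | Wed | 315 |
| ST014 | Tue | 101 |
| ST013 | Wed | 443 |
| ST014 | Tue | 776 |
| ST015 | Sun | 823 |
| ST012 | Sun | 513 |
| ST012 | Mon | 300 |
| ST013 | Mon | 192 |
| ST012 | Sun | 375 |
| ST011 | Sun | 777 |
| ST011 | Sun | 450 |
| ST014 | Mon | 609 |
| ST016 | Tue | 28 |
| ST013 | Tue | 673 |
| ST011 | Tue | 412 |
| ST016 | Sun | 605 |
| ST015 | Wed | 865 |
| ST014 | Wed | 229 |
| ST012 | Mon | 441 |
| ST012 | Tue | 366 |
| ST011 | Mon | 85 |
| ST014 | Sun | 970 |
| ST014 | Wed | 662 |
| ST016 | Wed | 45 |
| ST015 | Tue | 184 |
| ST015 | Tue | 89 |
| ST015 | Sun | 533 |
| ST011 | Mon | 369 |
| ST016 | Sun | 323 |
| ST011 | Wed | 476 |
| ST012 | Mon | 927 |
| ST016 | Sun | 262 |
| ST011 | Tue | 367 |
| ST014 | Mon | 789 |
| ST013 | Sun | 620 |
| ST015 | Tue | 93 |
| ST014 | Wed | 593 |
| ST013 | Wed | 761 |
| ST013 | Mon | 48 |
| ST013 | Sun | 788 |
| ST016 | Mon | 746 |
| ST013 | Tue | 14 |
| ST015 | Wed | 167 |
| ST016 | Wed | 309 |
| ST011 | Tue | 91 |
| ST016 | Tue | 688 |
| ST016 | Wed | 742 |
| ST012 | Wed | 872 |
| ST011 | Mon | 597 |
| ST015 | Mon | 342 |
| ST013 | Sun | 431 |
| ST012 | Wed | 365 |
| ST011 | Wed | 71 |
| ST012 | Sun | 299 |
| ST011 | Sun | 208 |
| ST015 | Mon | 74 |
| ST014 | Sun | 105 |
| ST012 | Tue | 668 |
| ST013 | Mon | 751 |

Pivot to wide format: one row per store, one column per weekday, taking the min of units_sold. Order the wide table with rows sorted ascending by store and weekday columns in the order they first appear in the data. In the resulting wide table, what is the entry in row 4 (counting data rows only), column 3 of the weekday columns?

105

With rows sorted ascending by store, row 4 is store=ST014. weekday columns in first-appearance order: Mon, Wed, Sun, Tue; column 3 is Sun.
Long rows with store=ST014, weekday=Sun: min(805, 970, 105) = 105.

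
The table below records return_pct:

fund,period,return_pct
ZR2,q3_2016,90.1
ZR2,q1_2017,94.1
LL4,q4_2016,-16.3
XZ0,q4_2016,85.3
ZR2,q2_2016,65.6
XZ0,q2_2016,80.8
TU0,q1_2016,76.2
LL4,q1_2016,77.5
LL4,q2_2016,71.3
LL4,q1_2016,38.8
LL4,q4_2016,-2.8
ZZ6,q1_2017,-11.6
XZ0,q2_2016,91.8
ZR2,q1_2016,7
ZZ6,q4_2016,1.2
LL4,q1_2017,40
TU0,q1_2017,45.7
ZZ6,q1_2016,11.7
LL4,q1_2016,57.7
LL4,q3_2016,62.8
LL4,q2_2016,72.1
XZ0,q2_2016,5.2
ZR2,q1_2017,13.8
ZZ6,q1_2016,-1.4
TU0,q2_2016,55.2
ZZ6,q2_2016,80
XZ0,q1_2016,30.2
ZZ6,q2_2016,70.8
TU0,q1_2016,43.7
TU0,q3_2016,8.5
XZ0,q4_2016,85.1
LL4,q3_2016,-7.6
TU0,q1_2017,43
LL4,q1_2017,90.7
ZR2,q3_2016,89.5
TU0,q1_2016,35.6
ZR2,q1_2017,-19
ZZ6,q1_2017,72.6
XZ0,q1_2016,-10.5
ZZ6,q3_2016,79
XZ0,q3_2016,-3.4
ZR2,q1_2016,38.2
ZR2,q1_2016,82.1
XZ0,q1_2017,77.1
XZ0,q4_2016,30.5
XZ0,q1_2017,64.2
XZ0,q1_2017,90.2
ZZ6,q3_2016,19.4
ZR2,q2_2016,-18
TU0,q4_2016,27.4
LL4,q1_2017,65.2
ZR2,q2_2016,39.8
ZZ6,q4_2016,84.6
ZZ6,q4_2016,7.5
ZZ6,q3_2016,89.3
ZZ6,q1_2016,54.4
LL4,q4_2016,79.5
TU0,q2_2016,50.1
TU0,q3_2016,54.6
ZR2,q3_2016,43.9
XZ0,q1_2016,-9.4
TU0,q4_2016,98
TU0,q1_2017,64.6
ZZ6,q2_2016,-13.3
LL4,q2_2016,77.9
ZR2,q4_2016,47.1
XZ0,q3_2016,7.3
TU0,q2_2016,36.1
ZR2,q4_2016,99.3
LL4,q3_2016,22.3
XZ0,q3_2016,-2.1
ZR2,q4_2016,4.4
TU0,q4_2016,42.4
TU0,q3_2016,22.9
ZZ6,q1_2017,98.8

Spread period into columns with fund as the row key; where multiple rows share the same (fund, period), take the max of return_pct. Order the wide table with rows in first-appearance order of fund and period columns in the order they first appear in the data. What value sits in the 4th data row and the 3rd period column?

98

With rows in first-appearance order of fund, row 4 is fund=TU0. period columns in first-appearance order: q3_2016, q1_2017, q4_2016, q2_2016, q1_2016; column 3 is q4_2016.
Long rows with fund=TU0, period=q4_2016: max(27.4, 98, 42.4) = 98.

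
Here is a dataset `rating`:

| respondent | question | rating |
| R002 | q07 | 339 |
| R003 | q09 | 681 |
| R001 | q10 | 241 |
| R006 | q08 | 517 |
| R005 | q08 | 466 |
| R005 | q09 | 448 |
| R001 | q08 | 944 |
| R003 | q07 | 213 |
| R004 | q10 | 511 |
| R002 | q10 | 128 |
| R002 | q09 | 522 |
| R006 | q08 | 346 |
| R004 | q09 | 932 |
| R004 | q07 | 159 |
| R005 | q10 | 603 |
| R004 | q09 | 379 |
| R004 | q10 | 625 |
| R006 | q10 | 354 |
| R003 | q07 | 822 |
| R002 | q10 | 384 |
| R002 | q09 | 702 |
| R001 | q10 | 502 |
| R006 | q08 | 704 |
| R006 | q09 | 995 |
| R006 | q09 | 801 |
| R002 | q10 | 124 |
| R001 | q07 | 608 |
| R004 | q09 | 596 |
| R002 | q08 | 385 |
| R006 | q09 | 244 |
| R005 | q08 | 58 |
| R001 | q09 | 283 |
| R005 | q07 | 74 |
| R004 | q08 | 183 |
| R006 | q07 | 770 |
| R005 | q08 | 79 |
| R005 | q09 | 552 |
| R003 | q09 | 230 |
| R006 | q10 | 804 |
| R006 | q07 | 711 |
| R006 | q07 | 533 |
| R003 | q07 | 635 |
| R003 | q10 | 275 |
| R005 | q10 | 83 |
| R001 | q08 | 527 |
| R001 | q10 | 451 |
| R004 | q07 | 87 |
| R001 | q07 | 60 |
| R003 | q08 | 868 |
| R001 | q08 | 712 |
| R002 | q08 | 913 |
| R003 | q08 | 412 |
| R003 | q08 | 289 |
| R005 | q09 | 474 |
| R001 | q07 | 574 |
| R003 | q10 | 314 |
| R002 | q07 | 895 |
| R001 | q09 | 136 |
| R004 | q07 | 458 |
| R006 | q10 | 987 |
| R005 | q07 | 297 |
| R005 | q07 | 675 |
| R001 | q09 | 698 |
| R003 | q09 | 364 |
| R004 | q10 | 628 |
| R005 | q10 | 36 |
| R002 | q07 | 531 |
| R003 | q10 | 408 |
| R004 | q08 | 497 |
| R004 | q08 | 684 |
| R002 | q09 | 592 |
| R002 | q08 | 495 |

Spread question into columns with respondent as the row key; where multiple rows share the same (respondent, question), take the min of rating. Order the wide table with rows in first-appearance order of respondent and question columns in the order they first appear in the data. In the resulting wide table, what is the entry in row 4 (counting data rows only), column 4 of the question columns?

With rows in first-appearance order of respondent, row 4 is respondent=R006. question columns in first-appearance order: q07, q09, q10, q08; column 4 is q08.
Long rows with respondent=R006, question=q08: min(517, 346, 704) = 346.

346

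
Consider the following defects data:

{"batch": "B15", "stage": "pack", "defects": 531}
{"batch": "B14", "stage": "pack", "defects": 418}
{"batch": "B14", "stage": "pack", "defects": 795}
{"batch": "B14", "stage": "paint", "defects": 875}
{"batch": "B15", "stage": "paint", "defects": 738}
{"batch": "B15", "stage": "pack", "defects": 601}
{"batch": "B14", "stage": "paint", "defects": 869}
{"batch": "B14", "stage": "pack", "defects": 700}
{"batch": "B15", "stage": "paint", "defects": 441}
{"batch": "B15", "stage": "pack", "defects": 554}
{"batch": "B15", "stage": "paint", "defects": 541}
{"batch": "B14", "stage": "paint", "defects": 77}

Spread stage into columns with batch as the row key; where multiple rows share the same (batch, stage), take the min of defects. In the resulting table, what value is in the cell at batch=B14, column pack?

418

Rows with batch=B14 and stage=pack: defects values are 418, 795, 700.
min(418, 795, 700) = 418.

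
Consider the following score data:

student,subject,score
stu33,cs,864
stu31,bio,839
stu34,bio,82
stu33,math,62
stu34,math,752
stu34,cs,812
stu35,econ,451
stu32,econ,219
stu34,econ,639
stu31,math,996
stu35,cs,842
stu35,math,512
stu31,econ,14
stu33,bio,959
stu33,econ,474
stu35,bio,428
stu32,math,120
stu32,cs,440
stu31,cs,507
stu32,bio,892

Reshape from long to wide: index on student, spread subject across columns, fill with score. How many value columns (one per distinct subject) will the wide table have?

4

4 distinct subject values: cs, math, econ, bio.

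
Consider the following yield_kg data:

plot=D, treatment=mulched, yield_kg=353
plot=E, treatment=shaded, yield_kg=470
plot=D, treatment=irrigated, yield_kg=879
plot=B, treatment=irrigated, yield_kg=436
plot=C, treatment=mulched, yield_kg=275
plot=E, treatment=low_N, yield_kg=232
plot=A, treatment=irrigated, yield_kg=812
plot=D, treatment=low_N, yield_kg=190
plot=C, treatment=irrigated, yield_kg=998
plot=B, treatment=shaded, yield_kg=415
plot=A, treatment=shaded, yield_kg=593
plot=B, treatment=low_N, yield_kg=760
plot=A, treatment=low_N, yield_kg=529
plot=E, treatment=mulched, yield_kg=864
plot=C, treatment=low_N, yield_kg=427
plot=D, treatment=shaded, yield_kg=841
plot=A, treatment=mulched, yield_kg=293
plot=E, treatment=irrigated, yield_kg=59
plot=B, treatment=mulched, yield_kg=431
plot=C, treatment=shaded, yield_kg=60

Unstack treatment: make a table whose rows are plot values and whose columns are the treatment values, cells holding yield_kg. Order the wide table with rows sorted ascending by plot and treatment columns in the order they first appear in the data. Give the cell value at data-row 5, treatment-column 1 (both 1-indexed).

With rows sorted ascending by plot, row 5 is plot=E. treatment columns in first-appearance order: mulched, shaded, irrigated, low_N; column 1 is mulched.
Long rows with plot=E, treatment=mulched: yield_kg = 864.

864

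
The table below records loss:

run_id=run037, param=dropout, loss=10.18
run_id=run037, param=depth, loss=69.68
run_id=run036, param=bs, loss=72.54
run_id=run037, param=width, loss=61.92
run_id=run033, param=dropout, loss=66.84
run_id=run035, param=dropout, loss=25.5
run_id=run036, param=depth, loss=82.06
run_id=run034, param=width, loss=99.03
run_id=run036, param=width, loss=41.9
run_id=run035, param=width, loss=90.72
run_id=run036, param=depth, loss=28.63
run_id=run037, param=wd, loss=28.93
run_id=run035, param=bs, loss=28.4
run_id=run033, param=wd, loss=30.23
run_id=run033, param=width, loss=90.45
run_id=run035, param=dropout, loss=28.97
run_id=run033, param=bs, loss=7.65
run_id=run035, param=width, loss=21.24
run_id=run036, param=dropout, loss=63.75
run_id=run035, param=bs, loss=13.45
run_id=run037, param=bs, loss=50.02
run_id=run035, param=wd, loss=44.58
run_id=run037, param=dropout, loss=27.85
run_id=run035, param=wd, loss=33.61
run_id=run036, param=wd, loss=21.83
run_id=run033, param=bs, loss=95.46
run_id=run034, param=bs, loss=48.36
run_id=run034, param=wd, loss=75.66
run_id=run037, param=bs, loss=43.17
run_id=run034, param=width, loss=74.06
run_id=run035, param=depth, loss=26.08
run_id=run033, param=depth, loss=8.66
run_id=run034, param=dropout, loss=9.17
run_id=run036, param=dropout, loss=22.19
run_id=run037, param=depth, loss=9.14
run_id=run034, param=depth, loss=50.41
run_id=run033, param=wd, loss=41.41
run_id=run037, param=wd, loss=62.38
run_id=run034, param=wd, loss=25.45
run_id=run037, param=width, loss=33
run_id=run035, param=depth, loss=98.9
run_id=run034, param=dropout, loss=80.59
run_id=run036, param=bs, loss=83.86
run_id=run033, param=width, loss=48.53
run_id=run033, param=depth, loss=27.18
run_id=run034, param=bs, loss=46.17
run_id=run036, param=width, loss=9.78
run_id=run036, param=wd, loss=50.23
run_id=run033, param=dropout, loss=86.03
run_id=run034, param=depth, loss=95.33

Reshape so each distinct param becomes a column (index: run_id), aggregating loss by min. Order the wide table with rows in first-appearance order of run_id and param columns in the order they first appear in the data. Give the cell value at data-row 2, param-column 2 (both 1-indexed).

With rows in first-appearance order of run_id, row 2 is run_id=run036. param columns in first-appearance order: dropout, depth, bs, width, wd; column 2 is depth.
Long rows with run_id=run036, param=depth: min(82.06, 28.63) = 28.63.

28.63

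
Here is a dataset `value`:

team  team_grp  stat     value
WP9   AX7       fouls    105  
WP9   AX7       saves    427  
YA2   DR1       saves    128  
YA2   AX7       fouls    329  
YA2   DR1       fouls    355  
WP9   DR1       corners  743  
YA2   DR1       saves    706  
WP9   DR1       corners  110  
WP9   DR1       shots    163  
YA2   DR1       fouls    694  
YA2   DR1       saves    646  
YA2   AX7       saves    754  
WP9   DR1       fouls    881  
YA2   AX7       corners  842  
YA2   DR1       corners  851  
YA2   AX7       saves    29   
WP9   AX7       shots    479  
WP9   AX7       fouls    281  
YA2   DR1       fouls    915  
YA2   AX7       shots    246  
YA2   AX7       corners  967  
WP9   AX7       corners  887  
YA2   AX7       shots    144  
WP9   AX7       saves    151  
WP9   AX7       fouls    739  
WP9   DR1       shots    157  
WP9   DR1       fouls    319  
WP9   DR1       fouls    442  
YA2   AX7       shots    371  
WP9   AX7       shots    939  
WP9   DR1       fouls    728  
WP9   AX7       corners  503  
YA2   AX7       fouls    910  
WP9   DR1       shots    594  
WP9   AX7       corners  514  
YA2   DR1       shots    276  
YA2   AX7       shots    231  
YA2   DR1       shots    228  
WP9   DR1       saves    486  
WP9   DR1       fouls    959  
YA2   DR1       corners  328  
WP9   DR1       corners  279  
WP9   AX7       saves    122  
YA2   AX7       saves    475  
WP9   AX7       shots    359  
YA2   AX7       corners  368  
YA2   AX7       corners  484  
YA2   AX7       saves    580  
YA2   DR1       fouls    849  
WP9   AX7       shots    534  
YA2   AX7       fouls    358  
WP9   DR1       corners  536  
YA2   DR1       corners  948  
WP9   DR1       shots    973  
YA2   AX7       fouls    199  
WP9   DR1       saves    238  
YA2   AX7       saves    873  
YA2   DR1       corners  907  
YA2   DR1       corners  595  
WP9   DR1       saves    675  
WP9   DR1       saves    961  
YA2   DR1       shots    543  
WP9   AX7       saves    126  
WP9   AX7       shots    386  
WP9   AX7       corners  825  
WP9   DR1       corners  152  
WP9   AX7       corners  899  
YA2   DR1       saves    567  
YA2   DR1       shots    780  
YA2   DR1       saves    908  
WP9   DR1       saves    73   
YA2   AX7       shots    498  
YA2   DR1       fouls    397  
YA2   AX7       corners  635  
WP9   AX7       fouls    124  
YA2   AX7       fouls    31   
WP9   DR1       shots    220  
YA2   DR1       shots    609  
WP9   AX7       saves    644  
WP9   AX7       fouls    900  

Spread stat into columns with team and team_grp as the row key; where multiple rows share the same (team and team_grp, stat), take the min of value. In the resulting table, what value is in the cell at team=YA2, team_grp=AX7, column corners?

Rows with team=YA2, team_grp=AX7 and stat=corners: value values are 842, 967, 368, 484, 635.
min(842, 967, 368, 484, 635) = 368.

368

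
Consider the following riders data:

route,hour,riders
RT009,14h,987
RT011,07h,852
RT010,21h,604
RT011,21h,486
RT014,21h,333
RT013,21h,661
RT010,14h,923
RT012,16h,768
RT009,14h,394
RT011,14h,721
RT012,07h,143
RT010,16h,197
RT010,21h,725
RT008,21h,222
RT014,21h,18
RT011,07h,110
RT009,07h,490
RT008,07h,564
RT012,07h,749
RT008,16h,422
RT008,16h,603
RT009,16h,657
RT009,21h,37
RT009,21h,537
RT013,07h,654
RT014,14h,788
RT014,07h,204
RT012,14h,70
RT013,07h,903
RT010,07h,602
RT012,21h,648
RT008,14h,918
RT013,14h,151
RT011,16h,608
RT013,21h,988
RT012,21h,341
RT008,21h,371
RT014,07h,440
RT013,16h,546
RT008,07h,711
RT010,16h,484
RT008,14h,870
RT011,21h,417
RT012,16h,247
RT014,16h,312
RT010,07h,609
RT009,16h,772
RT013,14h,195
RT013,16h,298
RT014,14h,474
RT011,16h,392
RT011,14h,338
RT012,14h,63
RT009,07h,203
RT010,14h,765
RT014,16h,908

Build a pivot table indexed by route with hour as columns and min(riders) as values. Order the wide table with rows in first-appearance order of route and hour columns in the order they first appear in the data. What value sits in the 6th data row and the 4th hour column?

With rows in first-appearance order of route, row 6 is route=RT012. hour columns in first-appearance order: 14h, 07h, 21h, 16h; column 4 is 16h.
Long rows with route=RT012, hour=16h: min(768, 247) = 247.

247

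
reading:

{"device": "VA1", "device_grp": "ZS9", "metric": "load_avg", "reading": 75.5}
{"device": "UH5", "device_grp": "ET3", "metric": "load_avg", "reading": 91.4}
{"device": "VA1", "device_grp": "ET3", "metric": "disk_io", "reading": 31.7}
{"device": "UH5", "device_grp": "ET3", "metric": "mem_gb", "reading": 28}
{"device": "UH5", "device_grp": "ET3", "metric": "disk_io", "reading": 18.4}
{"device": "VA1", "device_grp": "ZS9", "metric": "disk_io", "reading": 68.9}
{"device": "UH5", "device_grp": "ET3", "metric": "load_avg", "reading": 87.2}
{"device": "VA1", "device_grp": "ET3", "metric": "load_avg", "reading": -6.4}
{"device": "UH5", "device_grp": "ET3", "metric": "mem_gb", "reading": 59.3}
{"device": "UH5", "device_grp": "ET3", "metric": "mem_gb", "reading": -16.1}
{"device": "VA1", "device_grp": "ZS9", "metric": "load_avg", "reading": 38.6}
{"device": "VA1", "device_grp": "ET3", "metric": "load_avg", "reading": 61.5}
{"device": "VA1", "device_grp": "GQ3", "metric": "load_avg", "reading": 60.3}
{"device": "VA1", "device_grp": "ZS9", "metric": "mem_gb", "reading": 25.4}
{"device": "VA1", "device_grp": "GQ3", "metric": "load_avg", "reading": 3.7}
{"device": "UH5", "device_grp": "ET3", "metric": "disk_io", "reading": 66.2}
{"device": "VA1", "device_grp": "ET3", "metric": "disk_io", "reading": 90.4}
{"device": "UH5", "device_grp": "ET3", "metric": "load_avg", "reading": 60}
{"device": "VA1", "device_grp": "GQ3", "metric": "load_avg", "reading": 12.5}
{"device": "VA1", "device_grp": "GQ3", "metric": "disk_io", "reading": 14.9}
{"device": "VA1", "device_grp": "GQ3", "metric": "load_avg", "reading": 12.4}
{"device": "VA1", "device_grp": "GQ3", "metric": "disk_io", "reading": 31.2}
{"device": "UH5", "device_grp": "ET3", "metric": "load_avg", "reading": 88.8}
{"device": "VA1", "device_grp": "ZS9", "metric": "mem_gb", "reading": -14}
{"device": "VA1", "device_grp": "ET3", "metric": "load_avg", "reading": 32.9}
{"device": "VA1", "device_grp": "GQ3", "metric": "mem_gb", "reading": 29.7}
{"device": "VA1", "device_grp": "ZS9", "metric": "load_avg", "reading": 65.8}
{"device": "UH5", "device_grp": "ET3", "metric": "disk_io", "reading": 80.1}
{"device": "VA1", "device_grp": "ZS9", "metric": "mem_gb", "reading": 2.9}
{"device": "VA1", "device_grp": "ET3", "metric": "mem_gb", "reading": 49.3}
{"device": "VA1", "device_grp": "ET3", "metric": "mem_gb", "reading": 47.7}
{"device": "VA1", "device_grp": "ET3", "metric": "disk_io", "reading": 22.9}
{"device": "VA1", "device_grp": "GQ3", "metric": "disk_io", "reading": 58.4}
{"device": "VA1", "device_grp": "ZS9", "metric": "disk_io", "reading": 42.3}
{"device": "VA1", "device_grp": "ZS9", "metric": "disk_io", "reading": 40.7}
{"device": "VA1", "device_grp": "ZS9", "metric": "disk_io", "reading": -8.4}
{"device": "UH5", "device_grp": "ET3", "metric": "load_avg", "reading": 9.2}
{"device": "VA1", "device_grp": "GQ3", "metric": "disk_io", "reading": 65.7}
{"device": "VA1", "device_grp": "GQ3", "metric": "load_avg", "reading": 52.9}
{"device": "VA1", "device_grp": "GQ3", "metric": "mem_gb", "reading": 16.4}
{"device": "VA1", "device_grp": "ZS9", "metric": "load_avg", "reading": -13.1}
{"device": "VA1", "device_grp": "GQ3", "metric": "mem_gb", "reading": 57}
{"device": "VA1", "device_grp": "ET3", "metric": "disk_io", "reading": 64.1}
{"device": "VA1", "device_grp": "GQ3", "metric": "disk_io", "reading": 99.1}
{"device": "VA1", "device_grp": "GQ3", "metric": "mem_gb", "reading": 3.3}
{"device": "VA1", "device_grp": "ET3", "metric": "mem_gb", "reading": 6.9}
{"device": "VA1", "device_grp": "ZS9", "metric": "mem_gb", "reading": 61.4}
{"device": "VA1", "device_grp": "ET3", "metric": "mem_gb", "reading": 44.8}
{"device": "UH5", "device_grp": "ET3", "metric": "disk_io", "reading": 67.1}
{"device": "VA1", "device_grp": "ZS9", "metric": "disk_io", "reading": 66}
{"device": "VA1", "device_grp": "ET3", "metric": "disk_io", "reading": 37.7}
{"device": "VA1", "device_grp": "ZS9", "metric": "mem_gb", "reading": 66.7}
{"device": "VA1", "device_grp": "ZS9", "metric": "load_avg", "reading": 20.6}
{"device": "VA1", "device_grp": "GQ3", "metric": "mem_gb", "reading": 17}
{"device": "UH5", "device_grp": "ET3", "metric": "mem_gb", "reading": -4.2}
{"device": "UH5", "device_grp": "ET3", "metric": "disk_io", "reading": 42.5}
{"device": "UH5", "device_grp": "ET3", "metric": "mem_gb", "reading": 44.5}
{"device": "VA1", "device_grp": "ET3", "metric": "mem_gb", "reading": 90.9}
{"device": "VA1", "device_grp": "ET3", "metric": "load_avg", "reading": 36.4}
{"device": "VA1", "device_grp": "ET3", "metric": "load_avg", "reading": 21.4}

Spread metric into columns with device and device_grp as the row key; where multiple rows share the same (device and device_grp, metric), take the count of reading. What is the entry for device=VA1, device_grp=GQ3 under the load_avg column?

Rows with device=VA1, device_grp=GQ3 and metric=load_avg: reading values are 60.3, 3.7, 12.5, 12.4, 52.9.
5 rows match — count = 5.

5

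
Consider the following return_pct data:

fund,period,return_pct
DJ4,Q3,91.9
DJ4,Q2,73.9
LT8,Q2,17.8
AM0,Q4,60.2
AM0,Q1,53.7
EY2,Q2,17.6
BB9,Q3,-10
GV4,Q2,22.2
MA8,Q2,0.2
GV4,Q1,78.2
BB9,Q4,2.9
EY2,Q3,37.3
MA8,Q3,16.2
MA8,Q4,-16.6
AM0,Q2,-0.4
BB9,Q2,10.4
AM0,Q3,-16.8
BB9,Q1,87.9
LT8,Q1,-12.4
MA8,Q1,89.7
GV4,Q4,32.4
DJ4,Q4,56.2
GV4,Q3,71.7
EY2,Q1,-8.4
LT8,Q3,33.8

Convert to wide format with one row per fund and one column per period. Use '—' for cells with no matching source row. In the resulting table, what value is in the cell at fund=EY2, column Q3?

The long row with fund=EY2, period=Q3 has return_pct=37.3.

37.3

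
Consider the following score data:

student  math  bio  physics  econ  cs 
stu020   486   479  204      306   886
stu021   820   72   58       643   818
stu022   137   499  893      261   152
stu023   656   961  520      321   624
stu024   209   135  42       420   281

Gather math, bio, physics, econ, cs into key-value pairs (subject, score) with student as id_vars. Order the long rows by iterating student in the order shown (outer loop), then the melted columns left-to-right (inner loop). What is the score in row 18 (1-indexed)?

520

25 rows total (5 × 5). Row 18: index ⌊(18-1)/5⌋ = 3 into student → stu023; (18-1) mod 5 = 2 into the melted columns → physics.
So row 18 is (stu023, physics, 520); score = 520.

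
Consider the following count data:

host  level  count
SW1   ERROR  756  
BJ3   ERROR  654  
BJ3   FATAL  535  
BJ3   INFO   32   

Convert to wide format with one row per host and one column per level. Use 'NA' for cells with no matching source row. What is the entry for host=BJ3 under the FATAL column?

The long row with host=BJ3, level=FATAL has count=535.

535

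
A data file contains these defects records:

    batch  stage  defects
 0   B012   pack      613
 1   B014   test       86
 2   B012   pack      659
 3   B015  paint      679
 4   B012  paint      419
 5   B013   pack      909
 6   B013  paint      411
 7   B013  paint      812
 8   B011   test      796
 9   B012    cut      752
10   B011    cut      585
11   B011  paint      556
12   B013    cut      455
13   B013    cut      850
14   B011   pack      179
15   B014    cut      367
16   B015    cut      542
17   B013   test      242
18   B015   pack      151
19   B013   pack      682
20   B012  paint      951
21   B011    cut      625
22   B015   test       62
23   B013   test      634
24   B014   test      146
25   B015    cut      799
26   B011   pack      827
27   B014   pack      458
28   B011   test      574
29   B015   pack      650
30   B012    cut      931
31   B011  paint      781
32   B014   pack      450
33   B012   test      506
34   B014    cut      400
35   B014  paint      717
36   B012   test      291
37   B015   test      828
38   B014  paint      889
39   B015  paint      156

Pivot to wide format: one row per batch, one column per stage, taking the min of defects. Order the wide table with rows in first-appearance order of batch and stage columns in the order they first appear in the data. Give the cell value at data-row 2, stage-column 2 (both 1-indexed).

With rows in first-appearance order of batch, row 2 is batch=B014. stage columns in first-appearance order: pack, test, paint, cut; column 2 is test.
Long rows with batch=B014, stage=test: min(86, 146) = 86.

86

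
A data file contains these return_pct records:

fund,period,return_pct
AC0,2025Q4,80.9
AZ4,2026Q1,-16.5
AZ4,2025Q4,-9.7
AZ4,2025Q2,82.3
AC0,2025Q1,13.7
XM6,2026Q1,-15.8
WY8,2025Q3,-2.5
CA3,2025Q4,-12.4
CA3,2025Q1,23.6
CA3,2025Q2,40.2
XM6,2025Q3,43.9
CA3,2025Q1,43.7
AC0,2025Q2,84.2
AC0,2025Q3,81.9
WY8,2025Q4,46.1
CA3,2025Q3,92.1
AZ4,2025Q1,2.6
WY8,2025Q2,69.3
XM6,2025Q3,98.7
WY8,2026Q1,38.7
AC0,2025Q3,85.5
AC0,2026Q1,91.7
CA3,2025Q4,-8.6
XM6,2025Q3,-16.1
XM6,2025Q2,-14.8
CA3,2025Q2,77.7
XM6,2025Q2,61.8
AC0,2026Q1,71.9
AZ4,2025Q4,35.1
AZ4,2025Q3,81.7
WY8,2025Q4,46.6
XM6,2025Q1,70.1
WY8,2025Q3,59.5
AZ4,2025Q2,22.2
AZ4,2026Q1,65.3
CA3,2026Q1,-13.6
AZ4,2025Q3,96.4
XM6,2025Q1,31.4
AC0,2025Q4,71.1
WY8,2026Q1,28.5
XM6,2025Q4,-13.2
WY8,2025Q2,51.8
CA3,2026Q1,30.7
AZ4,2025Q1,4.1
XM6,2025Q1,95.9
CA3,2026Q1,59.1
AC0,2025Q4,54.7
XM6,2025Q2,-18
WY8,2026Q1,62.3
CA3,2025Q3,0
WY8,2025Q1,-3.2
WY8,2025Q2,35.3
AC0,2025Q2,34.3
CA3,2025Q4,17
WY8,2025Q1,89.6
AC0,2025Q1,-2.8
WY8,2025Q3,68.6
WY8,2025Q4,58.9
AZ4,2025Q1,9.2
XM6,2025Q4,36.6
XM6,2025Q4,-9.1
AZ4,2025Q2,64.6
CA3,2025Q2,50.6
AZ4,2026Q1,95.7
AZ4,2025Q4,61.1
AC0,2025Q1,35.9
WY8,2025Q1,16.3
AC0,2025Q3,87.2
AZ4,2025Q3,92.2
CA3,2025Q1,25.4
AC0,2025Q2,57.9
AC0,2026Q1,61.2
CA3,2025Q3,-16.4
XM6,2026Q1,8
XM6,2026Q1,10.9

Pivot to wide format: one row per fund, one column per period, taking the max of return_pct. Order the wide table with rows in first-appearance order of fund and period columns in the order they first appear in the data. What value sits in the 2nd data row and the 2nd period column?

With rows in first-appearance order of fund, row 2 is fund=AZ4. period columns in first-appearance order: 2025Q4, 2026Q1, 2025Q2, 2025Q1, 2025Q3; column 2 is 2026Q1.
Long rows with fund=AZ4, period=2026Q1: max(-16.5, 65.3, 95.7) = 95.7.

95.7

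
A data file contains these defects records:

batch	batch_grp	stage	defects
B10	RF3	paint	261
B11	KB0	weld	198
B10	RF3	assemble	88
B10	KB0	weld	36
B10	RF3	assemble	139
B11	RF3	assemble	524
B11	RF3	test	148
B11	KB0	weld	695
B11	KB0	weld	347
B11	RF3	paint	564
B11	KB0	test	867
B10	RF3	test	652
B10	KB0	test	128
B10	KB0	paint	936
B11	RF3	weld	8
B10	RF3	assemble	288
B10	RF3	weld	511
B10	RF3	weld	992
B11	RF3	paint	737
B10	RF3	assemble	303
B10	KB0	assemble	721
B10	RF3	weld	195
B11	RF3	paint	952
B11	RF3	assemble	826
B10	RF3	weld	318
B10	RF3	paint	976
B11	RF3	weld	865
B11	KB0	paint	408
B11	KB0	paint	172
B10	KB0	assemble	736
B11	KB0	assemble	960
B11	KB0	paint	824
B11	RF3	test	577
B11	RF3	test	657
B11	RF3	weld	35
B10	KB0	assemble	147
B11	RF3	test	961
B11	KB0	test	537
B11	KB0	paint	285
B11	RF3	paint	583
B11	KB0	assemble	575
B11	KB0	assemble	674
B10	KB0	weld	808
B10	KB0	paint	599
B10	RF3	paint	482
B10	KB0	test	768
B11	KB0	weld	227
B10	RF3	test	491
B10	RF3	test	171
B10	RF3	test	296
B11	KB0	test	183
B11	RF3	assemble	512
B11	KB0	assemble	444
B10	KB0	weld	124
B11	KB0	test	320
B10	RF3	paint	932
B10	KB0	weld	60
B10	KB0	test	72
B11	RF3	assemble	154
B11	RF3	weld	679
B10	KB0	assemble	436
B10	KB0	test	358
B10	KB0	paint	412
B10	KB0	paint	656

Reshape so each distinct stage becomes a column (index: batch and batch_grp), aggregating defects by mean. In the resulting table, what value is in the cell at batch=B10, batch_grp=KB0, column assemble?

Rows with batch=B10, batch_grp=KB0 and stage=assemble: defects values are 721, 736, 147, 436.
(721 + 736 + 147 + 436) / 4 = 510.

510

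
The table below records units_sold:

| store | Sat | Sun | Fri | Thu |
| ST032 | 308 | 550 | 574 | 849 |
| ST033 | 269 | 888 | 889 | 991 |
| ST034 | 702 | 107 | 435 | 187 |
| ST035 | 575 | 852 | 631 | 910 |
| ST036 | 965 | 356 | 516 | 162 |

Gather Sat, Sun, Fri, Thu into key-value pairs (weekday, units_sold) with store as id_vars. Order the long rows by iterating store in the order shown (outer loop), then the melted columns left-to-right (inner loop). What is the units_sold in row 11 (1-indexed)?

20 rows total (5 × 4). Row 11: index ⌊(11-1)/4⌋ = 2 into store → ST034; (11-1) mod 4 = 2 into the melted columns → Fri.
So row 11 is (ST034, Fri, 435); units_sold = 435.

435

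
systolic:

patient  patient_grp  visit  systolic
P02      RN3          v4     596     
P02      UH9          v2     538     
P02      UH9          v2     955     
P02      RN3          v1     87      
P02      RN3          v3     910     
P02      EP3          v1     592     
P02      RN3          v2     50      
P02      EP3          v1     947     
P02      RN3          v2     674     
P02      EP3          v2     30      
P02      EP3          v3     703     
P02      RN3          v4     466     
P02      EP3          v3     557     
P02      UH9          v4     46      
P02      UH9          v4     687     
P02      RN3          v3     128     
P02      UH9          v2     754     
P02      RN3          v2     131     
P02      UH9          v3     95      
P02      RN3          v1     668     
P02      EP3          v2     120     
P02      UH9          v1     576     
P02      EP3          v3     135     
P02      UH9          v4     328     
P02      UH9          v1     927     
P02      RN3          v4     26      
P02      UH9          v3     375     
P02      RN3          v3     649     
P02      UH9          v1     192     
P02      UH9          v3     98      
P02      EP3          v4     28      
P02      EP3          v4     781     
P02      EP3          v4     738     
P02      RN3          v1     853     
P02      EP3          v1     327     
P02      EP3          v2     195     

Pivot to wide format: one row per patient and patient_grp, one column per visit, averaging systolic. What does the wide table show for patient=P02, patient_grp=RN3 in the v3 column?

562.33

Rows with patient=P02, patient_grp=RN3 and visit=v3: systolic values are 910, 128, 649.
(910 + 128 + 649) / 3 = 562.33.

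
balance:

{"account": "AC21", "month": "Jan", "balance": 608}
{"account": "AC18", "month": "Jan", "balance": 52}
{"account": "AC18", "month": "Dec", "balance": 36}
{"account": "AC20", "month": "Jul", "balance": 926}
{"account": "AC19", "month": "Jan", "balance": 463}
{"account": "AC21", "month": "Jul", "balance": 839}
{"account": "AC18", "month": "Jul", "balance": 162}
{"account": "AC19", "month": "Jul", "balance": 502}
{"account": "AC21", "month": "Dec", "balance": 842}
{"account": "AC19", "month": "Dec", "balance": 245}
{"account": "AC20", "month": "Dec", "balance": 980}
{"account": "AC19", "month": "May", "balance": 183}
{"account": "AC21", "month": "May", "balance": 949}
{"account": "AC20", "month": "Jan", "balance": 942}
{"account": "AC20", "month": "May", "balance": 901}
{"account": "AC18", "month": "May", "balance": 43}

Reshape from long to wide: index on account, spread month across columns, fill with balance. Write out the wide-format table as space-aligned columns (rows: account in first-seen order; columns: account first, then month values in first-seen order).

account  Jan  Dec  Jul  May
AC21     608  842  839  949
AC18     52   36   162  43 
AC20     942  980  926  901
AC19     463  245  502  183

Columns: account plus the 4 distinct month values (Jan, Dec, Jul, May).
For example, row AC21 column Jan takes balance=608 from the long row (AC21, Jan).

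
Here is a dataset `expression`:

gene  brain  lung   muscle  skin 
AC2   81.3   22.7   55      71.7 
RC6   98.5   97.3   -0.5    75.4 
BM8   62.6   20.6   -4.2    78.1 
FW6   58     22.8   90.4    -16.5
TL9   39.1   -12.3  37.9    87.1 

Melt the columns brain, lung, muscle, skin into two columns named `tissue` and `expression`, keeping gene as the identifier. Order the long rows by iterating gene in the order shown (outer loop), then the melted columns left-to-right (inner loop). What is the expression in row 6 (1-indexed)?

97.3

20 rows total (5 × 4). Row 6: index ⌊(6-1)/4⌋ = 1 into gene → RC6; (6-1) mod 4 = 1 into the melted columns → lung.
So row 6 is (RC6, lung, 97.3); expression = 97.3.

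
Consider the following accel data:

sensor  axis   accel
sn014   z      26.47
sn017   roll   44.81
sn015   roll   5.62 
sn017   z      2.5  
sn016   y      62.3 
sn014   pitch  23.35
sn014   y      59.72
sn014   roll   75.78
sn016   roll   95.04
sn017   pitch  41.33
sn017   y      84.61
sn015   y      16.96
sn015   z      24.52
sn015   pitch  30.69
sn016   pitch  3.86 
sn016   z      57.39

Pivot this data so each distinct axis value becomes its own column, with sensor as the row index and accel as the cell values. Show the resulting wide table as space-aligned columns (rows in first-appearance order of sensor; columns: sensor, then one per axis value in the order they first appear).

sensor  z      roll   y      pitch
sn014   26.47  75.78  59.72  23.35
sn017   2.5    44.81  84.61  41.33
sn015   24.52  5.62   16.96  30.69
sn016   57.39  95.04  62.3   3.86 

Columns: sensor plus the 4 distinct axis values (z, roll, y, pitch).
For example, row sn014 column z takes accel=26.47 from the long row (sn014, z).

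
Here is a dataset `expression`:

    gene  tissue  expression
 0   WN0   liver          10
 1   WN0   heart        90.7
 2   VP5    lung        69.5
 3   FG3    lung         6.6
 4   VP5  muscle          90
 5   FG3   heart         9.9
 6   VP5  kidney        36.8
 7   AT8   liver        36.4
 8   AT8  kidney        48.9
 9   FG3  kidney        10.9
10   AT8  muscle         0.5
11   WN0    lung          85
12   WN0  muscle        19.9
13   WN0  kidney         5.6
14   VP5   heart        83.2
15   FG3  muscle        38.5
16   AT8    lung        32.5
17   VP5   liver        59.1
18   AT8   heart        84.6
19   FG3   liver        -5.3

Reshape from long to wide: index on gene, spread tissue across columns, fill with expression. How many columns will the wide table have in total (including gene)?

6

1 column for gene plus 5 distinct tissue values → 6 columns.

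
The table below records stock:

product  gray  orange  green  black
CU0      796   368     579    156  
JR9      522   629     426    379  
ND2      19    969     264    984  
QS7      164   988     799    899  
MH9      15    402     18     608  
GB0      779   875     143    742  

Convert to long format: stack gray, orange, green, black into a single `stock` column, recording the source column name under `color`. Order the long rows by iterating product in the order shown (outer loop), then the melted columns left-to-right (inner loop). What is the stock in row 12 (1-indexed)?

984

24 rows total (6 × 4). Row 12: index ⌊(12-1)/4⌋ = 2 into product → ND2; (12-1) mod 4 = 3 into the melted columns → black.
So row 12 is (ND2, black, 984); stock = 984.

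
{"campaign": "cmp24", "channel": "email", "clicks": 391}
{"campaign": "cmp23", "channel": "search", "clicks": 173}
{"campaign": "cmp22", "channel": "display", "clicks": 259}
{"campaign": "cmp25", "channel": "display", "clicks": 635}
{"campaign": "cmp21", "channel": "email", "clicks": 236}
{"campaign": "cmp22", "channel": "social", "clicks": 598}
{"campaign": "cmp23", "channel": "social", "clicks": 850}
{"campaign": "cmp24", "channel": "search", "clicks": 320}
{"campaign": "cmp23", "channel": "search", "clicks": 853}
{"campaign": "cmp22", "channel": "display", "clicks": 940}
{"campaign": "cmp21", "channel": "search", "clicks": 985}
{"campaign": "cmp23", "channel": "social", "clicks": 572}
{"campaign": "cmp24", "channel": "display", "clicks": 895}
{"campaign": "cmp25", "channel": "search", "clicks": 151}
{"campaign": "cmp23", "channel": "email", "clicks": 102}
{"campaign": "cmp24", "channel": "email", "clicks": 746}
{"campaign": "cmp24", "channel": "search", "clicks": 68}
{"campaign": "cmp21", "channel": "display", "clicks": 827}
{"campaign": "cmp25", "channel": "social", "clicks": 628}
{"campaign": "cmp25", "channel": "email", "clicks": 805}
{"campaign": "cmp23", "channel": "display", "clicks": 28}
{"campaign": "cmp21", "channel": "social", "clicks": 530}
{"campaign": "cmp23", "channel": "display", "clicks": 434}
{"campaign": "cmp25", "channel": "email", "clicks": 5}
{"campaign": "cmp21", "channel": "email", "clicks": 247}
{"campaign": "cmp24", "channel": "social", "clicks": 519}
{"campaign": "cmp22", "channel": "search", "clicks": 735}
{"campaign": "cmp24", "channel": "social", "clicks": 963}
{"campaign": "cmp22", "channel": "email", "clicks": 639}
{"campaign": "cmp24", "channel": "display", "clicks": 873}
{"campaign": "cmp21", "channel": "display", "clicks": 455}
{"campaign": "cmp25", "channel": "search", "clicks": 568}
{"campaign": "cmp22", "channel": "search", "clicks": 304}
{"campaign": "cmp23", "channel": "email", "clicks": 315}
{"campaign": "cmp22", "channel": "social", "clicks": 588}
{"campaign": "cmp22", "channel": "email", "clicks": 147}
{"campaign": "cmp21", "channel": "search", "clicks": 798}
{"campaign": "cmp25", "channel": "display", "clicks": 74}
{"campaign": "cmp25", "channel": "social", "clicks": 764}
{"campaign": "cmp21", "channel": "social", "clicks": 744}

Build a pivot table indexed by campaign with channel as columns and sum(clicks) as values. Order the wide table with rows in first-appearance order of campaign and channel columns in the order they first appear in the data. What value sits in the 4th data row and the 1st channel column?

810

With rows in first-appearance order of campaign, row 4 is campaign=cmp25. channel columns in first-appearance order: email, search, display, social; column 1 is email.
Long rows with campaign=cmp25, channel=email: 805 + 5 = 810.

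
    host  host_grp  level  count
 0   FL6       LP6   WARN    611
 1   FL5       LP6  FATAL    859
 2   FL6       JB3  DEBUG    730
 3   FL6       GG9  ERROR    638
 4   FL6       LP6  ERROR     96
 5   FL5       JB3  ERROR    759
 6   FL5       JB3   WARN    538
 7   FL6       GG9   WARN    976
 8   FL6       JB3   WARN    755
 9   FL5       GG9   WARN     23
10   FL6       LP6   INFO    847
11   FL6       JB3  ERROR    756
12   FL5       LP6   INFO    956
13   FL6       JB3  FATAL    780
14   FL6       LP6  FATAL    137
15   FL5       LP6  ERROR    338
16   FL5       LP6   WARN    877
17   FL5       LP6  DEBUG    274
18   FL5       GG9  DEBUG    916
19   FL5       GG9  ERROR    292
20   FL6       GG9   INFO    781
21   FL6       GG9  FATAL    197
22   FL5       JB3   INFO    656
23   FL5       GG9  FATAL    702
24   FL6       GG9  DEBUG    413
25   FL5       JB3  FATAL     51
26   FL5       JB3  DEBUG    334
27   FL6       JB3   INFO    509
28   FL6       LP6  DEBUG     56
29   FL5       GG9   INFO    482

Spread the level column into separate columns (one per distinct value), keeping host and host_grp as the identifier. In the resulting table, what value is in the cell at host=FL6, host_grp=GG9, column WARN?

Wide layout: rows indexed by host and host_grp, columns are the 5 distinct level values (WARN, FATAL, DEBUG, ERROR, INFO).
Cell (host=FL6, host_grp=GG9, level=WARN) draws from the long row where host=FL6, host_grp=GG9 and level=WARN, which has count=976.

976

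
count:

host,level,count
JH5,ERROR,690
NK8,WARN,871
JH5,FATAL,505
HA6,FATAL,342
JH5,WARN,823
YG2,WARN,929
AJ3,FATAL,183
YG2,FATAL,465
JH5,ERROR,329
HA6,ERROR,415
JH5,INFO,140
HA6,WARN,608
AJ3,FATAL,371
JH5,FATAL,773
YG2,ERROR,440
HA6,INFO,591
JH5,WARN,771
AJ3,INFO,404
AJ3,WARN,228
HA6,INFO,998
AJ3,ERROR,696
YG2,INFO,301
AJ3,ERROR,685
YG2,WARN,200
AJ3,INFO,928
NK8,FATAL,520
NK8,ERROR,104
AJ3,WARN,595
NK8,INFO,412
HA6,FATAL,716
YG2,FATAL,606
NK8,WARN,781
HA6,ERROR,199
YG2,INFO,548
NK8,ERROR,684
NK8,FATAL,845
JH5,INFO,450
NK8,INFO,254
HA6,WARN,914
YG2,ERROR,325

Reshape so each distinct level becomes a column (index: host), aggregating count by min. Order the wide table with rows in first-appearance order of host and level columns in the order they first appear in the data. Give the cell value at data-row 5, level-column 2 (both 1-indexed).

228

With rows in first-appearance order of host, row 5 is host=AJ3. level columns in first-appearance order: ERROR, WARN, FATAL, INFO; column 2 is WARN.
Long rows with host=AJ3, level=WARN: min(228, 595) = 228.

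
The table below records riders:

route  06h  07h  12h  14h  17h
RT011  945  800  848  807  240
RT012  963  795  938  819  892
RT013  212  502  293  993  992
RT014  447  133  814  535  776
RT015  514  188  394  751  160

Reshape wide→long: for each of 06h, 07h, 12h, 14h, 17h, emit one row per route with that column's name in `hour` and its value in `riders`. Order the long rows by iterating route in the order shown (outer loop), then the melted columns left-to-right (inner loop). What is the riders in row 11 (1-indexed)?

25 rows total (5 × 5). Row 11: index ⌊(11-1)/5⌋ = 2 into route → RT013; (11-1) mod 5 = 0 into the melted columns → 06h.
So row 11 is (RT013, 06h, 212); riders = 212.

212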